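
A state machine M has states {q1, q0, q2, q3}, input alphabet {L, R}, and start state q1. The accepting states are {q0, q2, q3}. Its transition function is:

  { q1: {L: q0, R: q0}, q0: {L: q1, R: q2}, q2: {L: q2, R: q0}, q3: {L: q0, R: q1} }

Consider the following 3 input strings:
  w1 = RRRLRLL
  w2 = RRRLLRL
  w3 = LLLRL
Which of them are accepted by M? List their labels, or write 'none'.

w1, w2, w3

w1: Trace: q1 -R-> q0 -R-> q2 -R-> q0 -L-> q1 -R-> q0 -L-> q1 -L-> q0  → end q0, accepted
w2: Trace: q1 -R-> q0 -R-> q2 -R-> q0 -L-> q1 -L-> q0 -R-> q2 -L-> q2  → end q2, accepted
w3: Trace: q1 -L-> q0 -L-> q1 -L-> q0 -R-> q2 -L-> q2  → end q2, accepted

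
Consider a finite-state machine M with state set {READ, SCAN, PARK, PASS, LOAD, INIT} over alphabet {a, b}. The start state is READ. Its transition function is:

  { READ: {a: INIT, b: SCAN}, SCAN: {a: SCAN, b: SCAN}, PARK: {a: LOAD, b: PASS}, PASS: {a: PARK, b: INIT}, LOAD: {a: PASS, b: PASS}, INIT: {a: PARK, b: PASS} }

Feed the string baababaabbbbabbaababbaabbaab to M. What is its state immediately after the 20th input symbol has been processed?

SCAN

start at READ
read 'b': READ → SCAN
read 'a': SCAN → SCAN
read 'a': SCAN → SCAN
read 'b': SCAN → SCAN
read 'a': SCAN → SCAN
read 'b': SCAN → SCAN
read 'a': SCAN → SCAN
read 'a': SCAN → SCAN
read 'b': SCAN → SCAN
read 'b': SCAN → SCAN
read 'b': SCAN → SCAN
read 'b': SCAN → SCAN
read 'a': SCAN → SCAN
read 'b': SCAN → SCAN
read 'b': SCAN → SCAN
read 'a': SCAN → SCAN
read 'a': SCAN → SCAN
read 'b': SCAN → SCAN
read 'a': SCAN → SCAN
read 'b': SCAN → SCAN
After 20 symbols: SCAN.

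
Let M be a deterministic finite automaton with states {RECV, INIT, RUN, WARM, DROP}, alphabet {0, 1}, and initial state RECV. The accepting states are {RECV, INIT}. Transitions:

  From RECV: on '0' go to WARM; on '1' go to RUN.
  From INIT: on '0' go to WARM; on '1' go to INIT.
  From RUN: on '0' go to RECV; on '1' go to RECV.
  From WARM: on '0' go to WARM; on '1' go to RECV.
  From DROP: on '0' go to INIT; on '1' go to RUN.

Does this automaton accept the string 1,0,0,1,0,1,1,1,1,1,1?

No

Trace: RECV -1-> RUN -0-> RECV -0-> WARM -1-> RECV -0-> WARM -1-> RECV -1-> RUN -1-> RECV -1-> RUN -1-> RECV -1-> RUN
End state RUN is not accepting.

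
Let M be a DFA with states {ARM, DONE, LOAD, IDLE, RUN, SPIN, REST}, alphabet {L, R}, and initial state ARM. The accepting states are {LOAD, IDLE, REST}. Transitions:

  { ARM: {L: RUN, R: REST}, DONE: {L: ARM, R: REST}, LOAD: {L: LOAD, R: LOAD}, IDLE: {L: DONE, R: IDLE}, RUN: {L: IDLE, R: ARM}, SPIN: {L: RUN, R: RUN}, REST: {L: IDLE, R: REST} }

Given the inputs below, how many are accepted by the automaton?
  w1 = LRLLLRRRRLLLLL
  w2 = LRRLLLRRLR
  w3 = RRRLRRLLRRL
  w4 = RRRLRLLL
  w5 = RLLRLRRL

w1:
  start at ARM
  read 'L': ARM → RUN
  read 'R': RUN → ARM
  read 'L': ARM → RUN
  read 'L': RUN → IDLE
  read 'L': IDLE → DONE
  read 'R': DONE → REST
  read 'R': REST → REST
  read 'R': REST → REST
  read 'R': REST → REST
  read 'L': REST → IDLE
  read 'L': IDLE → DONE
  read 'L': DONE → ARM
  read 'L': ARM → RUN
  read 'L': RUN → IDLE
  end IDLE, accepted
w2:
  start at ARM
  read 'L': ARM → RUN
  read 'R': RUN → ARM
  read 'R': ARM → REST
  read 'L': REST → IDLE
  read 'L': IDLE → DONE
  read 'L': DONE → ARM
  read 'R': ARM → REST
  read 'R': REST → REST
  read 'L': REST → IDLE
  read 'R': IDLE → IDLE
  end IDLE, accepted
w3:
  start at ARM
  read 'R': ARM → REST
  read 'R': REST → REST
  read 'R': REST → REST
  read 'L': REST → IDLE
  read 'R': IDLE → IDLE
  read 'R': IDLE → IDLE
  read 'L': IDLE → DONE
  read 'L': DONE → ARM
  read 'R': ARM → REST
  read 'R': REST → REST
  read 'L': REST → IDLE
  end IDLE, accepted
w4:
  start at ARM
  read 'R': ARM → REST
  read 'R': REST → REST
  read 'R': REST → REST
  read 'L': REST → IDLE
  read 'R': IDLE → IDLE
  read 'L': IDLE → DONE
  read 'L': DONE → ARM
  read 'L': ARM → RUN
  end RUN, rejected
w5:
  start at ARM
  read 'R': ARM → REST
  read 'L': REST → IDLE
  read 'L': IDLE → DONE
  read 'R': DONE → REST
  read 'L': REST → IDLE
  read 'R': IDLE → IDLE
  read 'R': IDLE → IDLE
  read 'L': IDLE → DONE
  end DONE, rejected

3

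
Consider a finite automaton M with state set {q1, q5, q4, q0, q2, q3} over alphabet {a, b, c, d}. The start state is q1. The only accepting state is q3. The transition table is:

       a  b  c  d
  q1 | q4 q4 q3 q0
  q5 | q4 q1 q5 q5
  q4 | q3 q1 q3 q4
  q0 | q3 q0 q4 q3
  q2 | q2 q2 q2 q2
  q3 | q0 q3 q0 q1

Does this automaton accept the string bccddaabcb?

No

q1 → q4 → q3 → q0 → q3 → q1 → q4 → q3 → q3 → q0 → q0
End state q0 is not accepting.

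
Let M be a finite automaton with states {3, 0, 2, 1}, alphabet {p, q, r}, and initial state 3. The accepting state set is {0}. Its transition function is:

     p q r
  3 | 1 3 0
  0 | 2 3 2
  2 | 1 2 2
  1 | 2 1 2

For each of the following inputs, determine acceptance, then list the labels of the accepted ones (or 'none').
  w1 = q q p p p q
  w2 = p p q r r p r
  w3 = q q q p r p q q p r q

none

w1: 3 → 3 → 3 → 1 → 2 → 1 → 1  → end 1, rejected
w2: 3 → 1 → 2 → 2 → 2 → 2 → 1 → 2  → end 2, rejected
w3: 3 → 3 → 3 → 3 → 1 → 2 → 1 → 1 → 1 → 2 → 2 → 2  → end 2, rejected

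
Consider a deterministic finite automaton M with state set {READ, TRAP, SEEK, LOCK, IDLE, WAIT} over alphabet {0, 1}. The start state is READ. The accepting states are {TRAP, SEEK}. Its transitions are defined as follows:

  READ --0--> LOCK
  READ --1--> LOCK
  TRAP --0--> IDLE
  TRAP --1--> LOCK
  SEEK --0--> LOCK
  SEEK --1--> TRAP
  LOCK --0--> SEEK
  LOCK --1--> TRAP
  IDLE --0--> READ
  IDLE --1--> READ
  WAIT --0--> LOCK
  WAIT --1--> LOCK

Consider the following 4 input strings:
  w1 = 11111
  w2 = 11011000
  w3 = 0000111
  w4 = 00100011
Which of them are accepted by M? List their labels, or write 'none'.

w2, w3

w1:
  start at READ
  read '1': READ → LOCK
  read '1': LOCK → TRAP
  read '1': TRAP → LOCK
  read '1': LOCK → TRAP
  read '1': TRAP → LOCK
  end LOCK, rejected
w2:
  start at READ
  read '1': READ → LOCK
  read '1': LOCK → TRAP
  read '0': TRAP → IDLE
  read '1': IDLE → READ
  read '1': READ → LOCK
  read '0': LOCK → SEEK
  read '0': SEEK → LOCK
  read '0': LOCK → SEEK
  end SEEK, accepted
w3:
  start at READ
  read '0': READ → LOCK
  read '0': LOCK → SEEK
  read '0': SEEK → LOCK
  read '0': LOCK → SEEK
  read '1': SEEK → TRAP
  read '1': TRAP → LOCK
  read '1': LOCK → TRAP
  end TRAP, accepted
w4:
  start at READ
  read '0': READ → LOCK
  read '0': LOCK → SEEK
  read '1': SEEK → TRAP
  read '0': TRAP → IDLE
  read '0': IDLE → READ
  read '0': READ → LOCK
  read '1': LOCK → TRAP
  read '1': TRAP → LOCK
  end LOCK, rejected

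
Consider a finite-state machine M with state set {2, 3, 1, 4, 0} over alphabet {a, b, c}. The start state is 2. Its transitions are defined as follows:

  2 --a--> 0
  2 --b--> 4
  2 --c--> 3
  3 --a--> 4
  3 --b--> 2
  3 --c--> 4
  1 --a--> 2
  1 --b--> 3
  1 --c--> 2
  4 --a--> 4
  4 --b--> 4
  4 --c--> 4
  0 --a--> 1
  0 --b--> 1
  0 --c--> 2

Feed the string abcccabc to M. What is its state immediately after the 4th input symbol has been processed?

3

2 → 0 → 1 → 2 → 3
After 4 symbols: 3.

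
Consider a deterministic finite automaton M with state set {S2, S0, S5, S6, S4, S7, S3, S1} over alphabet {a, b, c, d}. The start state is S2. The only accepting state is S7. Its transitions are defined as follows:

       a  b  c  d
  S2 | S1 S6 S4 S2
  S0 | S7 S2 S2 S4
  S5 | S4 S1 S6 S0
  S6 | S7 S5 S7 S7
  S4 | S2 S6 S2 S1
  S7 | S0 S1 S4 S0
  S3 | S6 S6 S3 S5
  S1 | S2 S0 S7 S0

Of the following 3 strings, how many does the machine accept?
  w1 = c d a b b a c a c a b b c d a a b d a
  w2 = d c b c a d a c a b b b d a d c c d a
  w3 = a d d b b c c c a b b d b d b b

w1: S2 → S4 → S1 → S2 → S6 → S5 → S4 → S2 → S1 → S7 → S0 → S2 → S6 → S7 → S0 → S7 → S0 → S2 → S2 → S1  → end S1, rejected
w2: S2 → S2 → S4 → S6 → S7 → S0 → S4 → S2 → S4 → S2 → S6 → S5 → S1 → S0 → S7 → S0 → S2 → S4 → S1 → S2  → end S2, rejected
w3: S2 → S1 → S0 → S4 → S6 → S5 → S6 → S7 → S4 → S2 → S6 → S5 → S0 → S2 → S2 → S6 → S5  → end S5, rejected

0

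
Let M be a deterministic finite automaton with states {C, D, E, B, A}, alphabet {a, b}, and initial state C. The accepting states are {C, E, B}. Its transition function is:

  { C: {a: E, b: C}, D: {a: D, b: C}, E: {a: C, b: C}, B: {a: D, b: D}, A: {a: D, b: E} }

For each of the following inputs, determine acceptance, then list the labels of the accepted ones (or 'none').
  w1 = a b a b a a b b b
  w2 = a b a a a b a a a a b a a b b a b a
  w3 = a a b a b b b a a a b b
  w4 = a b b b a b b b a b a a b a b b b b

w1: C → E → C → E → C → E → C → C → C → C  → end C, accepted
w2: C → E → C → E → C → E → C → E → C → E → C → C → E → C → C → C → E → C → E  → end E, accepted
w3: C → E → C → C → E → C → C → C → E → C → E → C → C  → end C, accepted
w4: C → E → C → C → C → E → C → C → C → E → C → E → C → C → E → C → C → C → C  → end C, accepted

w1, w2, w3, w4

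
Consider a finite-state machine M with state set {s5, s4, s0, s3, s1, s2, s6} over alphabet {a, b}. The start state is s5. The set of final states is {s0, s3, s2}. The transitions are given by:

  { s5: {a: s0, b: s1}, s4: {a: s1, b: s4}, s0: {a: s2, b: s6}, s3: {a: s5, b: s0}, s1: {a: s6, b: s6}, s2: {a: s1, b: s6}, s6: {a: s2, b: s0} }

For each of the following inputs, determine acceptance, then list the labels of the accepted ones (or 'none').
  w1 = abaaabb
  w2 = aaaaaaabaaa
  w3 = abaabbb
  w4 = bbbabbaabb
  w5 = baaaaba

w1: Trace: s5 -a-> s0 -b-> s6 -a-> s2 -a-> s1 -a-> s6 -b-> s0 -b-> s6  → end s6, rejected
w2: Trace: s5 -a-> s0 -a-> s2 -a-> s1 -a-> s6 -a-> s2 -a-> s1 -a-> s6 -b-> s0 -a-> s2 -a-> s1 -a-> s6  → end s6, rejected
w3: Trace: s5 -a-> s0 -b-> s6 -a-> s2 -a-> s1 -b-> s6 -b-> s0 -b-> s6  → end s6, rejected
w4: Trace: s5 -b-> s1 -b-> s6 -b-> s0 -a-> s2 -b-> s6 -b-> s0 -a-> s2 -a-> s1 -b-> s6 -b-> s0  → end s0, accepted
w5: Trace: s5 -b-> s1 -a-> s6 -a-> s2 -a-> s1 -a-> s6 -b-> s0 -a-> s2  → end s2, accepted

w4, w5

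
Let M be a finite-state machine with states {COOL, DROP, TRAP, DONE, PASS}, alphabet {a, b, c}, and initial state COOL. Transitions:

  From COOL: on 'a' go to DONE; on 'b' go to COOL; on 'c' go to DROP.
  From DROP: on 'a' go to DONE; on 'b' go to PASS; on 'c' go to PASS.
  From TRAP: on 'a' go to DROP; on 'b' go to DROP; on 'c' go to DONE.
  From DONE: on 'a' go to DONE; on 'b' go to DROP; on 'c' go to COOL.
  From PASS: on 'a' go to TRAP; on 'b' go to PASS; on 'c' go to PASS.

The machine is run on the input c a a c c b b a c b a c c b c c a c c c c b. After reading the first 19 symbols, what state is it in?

start at COOL
read 'c': COOL → DROP
read 'a': DROP → DONE
read 'a': DONE → DONE
read 'c': DONE → COOL
read 'c': COOL → DROP
read 'b': DROP → PASS
read 'b': PASS → PASS
read 'a': PASS → TRAP
read 'c': TRAP → DONE
read 'b': DONE → DROP
read 'a': DROP → DONE
read 'c': DONE → COOL
read 'c': COOL → DROP
read 'b': DROP → PASS
read 'c': PASS → PASS
read 'c': PASS → PASS
read 'a': PASS → TRAP
read 'c': TRAP → DONE
read 'c': DONE → COOL
After 19 symbols: COOL.

COOL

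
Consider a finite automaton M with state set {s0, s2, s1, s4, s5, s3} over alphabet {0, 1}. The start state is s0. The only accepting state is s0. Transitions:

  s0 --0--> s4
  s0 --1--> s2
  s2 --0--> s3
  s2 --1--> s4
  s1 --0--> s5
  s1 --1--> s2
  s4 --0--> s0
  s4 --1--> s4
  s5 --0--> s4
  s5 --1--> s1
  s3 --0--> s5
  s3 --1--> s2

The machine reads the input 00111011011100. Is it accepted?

No

s0 → s4 → s0 → s2 → s4 → s4 → s0 → s2 → s4 → s0 → s2 → s4 → s4 → s0 → s4
End state s4 is not accepting.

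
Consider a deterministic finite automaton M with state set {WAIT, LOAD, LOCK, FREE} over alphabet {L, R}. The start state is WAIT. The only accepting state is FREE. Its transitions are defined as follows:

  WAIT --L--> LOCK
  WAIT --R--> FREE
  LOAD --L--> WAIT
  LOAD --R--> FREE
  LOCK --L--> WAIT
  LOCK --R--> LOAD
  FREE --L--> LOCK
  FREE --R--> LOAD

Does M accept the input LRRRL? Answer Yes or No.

Trace: WAIT -L-> LOCK -R-> LOAD -R-> FREE -R-> LOAD -L-> WAIT
End state WAIT is not accepting.

No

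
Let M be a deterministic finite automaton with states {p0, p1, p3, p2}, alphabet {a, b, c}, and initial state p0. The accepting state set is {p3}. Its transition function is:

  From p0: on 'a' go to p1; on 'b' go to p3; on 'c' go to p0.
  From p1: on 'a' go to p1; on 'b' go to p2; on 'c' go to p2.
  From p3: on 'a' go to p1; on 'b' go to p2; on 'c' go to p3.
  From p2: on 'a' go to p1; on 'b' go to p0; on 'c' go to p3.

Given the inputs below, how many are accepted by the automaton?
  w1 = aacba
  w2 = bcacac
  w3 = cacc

w1: Trace: p0 -a-> p1 -a-> p1 -c-> p2 -b-> p0 -a-> p1  → end p1, rejected
w2: Trace: p0 -b-> p3 -c-> p3 -a-> p1 -c-> p2 -a-> p1 -c-> p2  → end p2, rejected
w3: Trace: p0 -c-> p0 -a-> p1 -c-> p2 -c-> p3  → end p3, accepted

1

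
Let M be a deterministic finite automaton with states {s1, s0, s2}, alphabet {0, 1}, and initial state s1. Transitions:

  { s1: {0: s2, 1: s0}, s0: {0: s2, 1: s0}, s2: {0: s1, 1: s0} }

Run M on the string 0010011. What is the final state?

s0

s1 → s2 → s1 → s0 → s2 → s1 → s0 → s0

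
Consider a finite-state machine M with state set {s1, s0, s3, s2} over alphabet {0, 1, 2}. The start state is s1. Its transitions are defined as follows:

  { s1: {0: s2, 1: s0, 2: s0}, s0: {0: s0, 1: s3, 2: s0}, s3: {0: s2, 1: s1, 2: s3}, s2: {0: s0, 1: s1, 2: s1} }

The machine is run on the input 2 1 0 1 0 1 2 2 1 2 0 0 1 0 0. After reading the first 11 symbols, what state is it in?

s2

Trace: s1 -2-> s0 -1-> s3 -0-> s2 -1-> s1 -0-> s2 -1-> s1 -2-> s0 -2-> s0 -1-> s3 -2-> s3 -0-> s2
After 11 symbols: s2.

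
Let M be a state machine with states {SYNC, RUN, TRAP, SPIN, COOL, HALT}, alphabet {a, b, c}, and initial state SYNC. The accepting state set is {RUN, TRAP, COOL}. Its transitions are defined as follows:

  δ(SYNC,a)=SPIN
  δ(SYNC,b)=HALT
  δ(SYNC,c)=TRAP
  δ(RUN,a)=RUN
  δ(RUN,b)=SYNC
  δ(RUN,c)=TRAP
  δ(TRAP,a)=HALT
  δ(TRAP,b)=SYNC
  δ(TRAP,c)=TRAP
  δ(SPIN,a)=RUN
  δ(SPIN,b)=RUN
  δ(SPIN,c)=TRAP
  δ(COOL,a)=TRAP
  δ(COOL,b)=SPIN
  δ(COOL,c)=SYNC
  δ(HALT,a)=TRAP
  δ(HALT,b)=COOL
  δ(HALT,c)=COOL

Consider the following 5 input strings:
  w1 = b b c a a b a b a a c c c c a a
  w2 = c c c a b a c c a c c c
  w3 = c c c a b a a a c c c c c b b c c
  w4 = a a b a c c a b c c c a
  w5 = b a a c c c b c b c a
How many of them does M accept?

w1:
  start at SYNC
  read 'b': SYNC → HALT
  read 'b': HALT → COOL
  read 'c': COOL → SYNC
  read 'a': SYNC → SPIN
  read 'a': SPIN → RUN
  read 'b': RUN → SYNC
  read 'a': SYNC → SPIN
  read 'b': SPIN → RUN
  read 'a': RUN → RUN
  read 'a': RUN → RUN
  read 'c': RUN → TRAP
  read 'c': TRAP → TRAP
  read 'c': TRAP → TRAP
  read 'c': TRAP → TRAP
  read 'a': TRAP → HALT
  read 'a': HALT → TRAP
  end TRAP, accepted
w2:
  start at SYNC
  read 'c': SYNC → TRAP
  read 'c': TRAP → TRAP
  read 'c': TRAP → TRAP
  read 'a': TRAP → HALT
  read 'b': HALT → COOL
  read 'a': COOL → TRAP
  read 'c': TRAP → TRAP
  read 'c': TRAP → TRAP
  read 'a': TRAP → HALT
  read 'c': HALT → COOL
  read 'c': COOL → SYNC
  read 'c': SYNC → TRAP
  end TRAP, accepted
w3:
  start at SYNC
  read 'c': SYNC → TRAP
  read 'c': TRAP → TRAP
  read 'c': TRAP → TRAP
  read 'a': TRAP → HALT
  read 'b': HALT → COOL
  read 'a': COOL → TRAP
  read 'a': TRAP → HALT
  read 'a': HALT → TRAP
  read 'c': TRAP → TRAP
  read 'c': TRAP → TRAP
  read 'c': TRAP → TRAP
  read 'c': TRAP → TRAP
  read 'c': TRAP → TRAP
  read 'b': TRAP → SYNC
  read 'b': SYNC → HALT
  read 'c': HALT → COOL
  read 'c': COOL → SYNC
  end SYNC, rejected
w4:
  start at SYNC
  read 'a': SYNC → SPIN
  read 'a': SPIN → RUN
  read 'b': RUN → SYNC
  read 'a': SYNC → SPIN
  read 'c': SPIN → TRAP
  read 'c': TRAP → TRAP
  read 'a': TRAP → HALT
  read 'b': HALT → COOL
  read 'c': COOL → SYNC
  read 'c': SYNC → TRAP
  read 'c': TRAP → TRAP
  read 'a': TRAP → HALT
  end HALT, rejected
w5:
  start at SYNC
  read 'b': SYNC → HALT
  read 'a': HALT → TRAP
  read 'a': TRAP → HALT
  read 'c': HALT → COOL
  read 'c': COOL → SYNC
  read 'c': SYNC → TRAP
  read 'b': TRAP → SYNC
  read 'c': SYNC → TRAP
  read 'b': TRAP → SYNC
  read 'c': SYNC → TRAP
  read 'a': TRAP → HALT
  end HALT, rejected

2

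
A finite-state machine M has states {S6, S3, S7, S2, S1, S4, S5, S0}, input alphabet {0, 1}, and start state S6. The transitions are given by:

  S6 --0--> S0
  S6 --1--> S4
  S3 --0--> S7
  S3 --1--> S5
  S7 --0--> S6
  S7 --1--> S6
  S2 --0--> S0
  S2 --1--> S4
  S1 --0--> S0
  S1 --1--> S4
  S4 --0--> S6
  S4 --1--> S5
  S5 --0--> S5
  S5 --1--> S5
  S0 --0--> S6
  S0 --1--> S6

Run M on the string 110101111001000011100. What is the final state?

S5

start at S6
read '1': S6 → S4
read '1': S4 → S5
read '0': S5 → S5
read '1': S5 → S5
read '0': S5 → S5
read '1': S5 → S5
read '1': S5 → S5
read '1': S5 → S5
read '1': S5 → S5
read '0': S5 → S5
read '0': S5 → S5
read '1': S5 → S5
read '0': S5 → S5
read '0': S5 → S5
read '0': S5 → S5
read '0': S5 → S5
read '1': S5 → S5
read '1': S5 → S5
read '1': S5 → S5
read '0': S5 → S5
read '0': S5 → S5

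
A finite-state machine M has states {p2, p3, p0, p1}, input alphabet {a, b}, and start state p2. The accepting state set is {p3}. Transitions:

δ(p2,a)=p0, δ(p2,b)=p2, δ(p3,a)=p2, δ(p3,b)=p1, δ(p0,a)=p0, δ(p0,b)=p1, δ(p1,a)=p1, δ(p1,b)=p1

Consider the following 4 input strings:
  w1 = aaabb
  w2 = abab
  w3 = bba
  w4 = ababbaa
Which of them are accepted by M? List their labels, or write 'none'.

none

w1:
  start at p2
  read 'a': p2 → p0
  read 'a': p0 → p0
  read 'a': p0 → p0
  read 'b': p0 → p1
  read 'b': p1 → p1
  end p1, rejected
w2:
  start at p2
  read 'a': p2 → p0
  read 'b': p0 → p1
  read 'a': p1 → p1
  read 'b': p1 → p1
  end p1, rejected
w3:
  start at p2
  read 'b': p2 → p2
  read 'b': p2 → p2
  read 'a': p2 → p0
  end p0, rejected
w4:
  start at p2
  read 'a': p2 → p0
  read 'b': p0 → p1
  read 'a': p1 → p1
  read 'b': p1 → p1
  read 'b': p1 → p1
  read 'a': p1 → p1
  read 'a': p1 → p1
  end p1, rejected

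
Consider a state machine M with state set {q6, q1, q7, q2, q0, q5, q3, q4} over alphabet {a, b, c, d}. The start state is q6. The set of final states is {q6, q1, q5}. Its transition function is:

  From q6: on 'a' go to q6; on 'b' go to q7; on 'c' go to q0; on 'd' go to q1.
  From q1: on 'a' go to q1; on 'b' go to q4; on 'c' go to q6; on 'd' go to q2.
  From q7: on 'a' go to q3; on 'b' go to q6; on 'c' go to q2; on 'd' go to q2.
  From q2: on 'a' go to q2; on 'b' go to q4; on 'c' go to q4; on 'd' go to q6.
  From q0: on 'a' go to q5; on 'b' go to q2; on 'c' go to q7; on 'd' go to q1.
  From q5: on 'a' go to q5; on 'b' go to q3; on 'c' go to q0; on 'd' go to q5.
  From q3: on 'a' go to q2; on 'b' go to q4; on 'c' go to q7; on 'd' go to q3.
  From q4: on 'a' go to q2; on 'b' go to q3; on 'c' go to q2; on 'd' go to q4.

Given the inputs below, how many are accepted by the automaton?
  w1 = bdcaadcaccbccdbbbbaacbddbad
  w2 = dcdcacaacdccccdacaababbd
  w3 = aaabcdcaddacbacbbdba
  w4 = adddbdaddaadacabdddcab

1

w1:
  start at q6
  read 'b': q6 → q7
  read 'd': q7 → q2
  read 'c': q2 → q4
  read 'a': q4 → q2
  read 'a': q2 → q2
  read 'd': q2 → q6
  read 'c': q6 → q0
  read 'a': q0 → q5
  read 'c': q5 → q0
  read 'c': q0 → q7
  read 'b': q7 → q6
  read 'c': q6 → q0
  read 'c': q0 → q7
  read 'd': q7 → q2
  read 'b': q2 → q4
  read 'b': q4 → q3
  read 'b': q3 → q4
  read 'b': q4 → q3
  read 'a': q3 → q2
  read 'a': q2 → q2
  read 'c': q2 → q4
  read 'b': q4 → q3
  read 'd': q3 → q3
  read 'd': q3 → q3
  read 'b': q3 → q4
  read 'a': q4 → q2
  read 'd': q2 → q6
  end q6, accepted
w2:
  start at q6
  read 'd': q6 → q1
  read 'c': q1 → q6
  read 'd': q6 → q1
  read 'c': q1 → q6
  read 'a': q6 → q6
  read 'c': q6 → q0
  read 'a': q0 → q5
  read 'a': q5 → q5
  read 'c': q5 → q0
  read 'd': q0 → q1
  read 'c': q1 → q6
  read 'c': q6 → q0
  read 'c': q0 → q7
  read 'c': q7 → q2
  read 'd': q2 → q6
  read 'a': q6 → q6
  read 'c': q6 → q0
  read 'a': q0 → q5
  read 'a': q5 → q5
  read 'b': q5 → q3
  read 'a': q3 → q2
  read 'b': q2 → q4
  read 'b': q4 → q3
  read 'd': q3 → q3
  end q3, rejected
w3:
  start at q6
  read 'a': q6 → q6
  read 'a': q6 → q6
  read 'a': q6 → q6
  read 'b': q6 → q7
  read 'c': q7 → q2
  read 'd': q2 → q6
  read 'c': q6 → q0
  read 'a': q0 → q5
  read 'd': q5 → q5
  read 'd': q5 → q5
  read 'a': q5 → q5
  read 'c': q5 → q0
  read 'b': q0 → q2
  read 'a': q2 → q2
  read 'c': q2 → q4
  read 'b': q4 → q3
  read 'b': q3 → q4
  read 'd': q4 → q4
  read 'b': q4 → q3
  read 'a': q3 → q2
  end q2, rejected
w4:
  start at q6
  read 'a': q6 → q6
  read 'd': q6 → q1
  read 'd': q1 → q2
  read 'd': q2 → q6
  read 'b': q6 → q7
  read 'd': q7 → q2
  read 'a': q2 → q2
  read 'd': q2 → q6
  read 'd': q6 → q1
  read 'a': q1 → q1
  read 'a': q1 → q1
  read 'd': q1 → q2
  read 'a': q2 → q2
  read 'c': q2 → q4
  read 'a': q4 → q2
  read 'b': q2 → q4
  read 'd': q4 → q4
  read 'd': q4 → q4
  read 'd': q4 → q4
  read 'c': q4 → q2
  read 'a': q2 → q2
  read 'b': q2 → q4
  end q4, rejected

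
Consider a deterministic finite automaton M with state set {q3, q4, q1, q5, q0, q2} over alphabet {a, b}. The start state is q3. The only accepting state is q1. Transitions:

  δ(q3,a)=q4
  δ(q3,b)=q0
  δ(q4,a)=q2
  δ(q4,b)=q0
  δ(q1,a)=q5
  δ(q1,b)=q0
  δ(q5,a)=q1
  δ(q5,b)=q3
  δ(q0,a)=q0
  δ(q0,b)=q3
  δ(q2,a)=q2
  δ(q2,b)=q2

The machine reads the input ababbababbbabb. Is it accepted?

q3 → q4 → q0 → q0 → q3 → q0 → q0 → q3 → q4 → q0 → q3 → q0 → q0 → q3 → q0
End state q0 is not accepting.

No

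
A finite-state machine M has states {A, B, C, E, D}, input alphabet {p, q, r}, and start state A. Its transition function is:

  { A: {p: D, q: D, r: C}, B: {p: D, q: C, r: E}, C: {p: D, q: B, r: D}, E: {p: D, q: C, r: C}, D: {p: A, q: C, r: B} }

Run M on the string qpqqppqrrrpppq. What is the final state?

C

start at A
read 'q': A → D
read 'p': D → A
read 'q': A → D
read 'q': D → C
read 'p': C → D
read 'p': D → A
read 'q': A → D
read 'r': D → B
read 'r': B → E
read 'r': E → C
read 'p': C → D
read 'p': D → A
read 'p': A → D
read 'q': D → C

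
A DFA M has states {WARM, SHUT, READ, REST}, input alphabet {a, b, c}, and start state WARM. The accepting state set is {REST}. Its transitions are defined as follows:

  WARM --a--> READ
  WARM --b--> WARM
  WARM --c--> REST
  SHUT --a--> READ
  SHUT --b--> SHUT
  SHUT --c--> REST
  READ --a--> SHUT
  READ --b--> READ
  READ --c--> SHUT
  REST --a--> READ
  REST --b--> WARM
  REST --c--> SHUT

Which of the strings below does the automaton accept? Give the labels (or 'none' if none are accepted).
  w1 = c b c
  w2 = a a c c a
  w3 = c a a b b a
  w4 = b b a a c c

w1

w1:
  start at WARM
  read 'c': WARM → REST
  read 'b': REST → WARM
  read 'c': WARM → REST
  end REST, accepted
w2:
  start at WARM
  read 'a': WARM → READ
  read 'a': READ → SHUT
  read 'c': SHUT → REST
  read 'c': REST → SHUT
  read 'a': SHUT → READ
  end READ, rejected
w3:
  start at WARM
  read 'c': WARM → REST
  read 'a': REST → READ
  read 'a': READ → SHUT
  read 'b': SHUT → SHUT
  read 'b': SHUT → SHUT
  read 'a': SHUT → READ
  end READ, rejected
w4:
  start at WARM
  read 'b': WARM → WARM
  read 'b': WARM → WARM
  read 'a': WARM → READ
  read 'a': READ → SHUT
  read 'c': SHUT → REST
  read 'c': REST → SHUT
  end SHUT, rejected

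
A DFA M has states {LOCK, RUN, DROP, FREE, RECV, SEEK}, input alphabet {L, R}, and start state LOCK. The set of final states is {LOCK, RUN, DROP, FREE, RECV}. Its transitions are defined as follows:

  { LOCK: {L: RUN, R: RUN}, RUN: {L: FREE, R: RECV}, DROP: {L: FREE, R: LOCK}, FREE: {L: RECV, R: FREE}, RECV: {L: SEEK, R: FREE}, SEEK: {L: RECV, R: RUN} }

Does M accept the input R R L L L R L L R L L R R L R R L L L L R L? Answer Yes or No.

Trace: LOCK -R-> RUN -R-> RECV -L-> SEEK -L-> RECV -L-> SEEK -R-> RUN -L-> FREE -L-> RECV -R-> FREE -L-> RECV -L-> SEEK -R-> RUN -R-> RECV -L-> SEEK -R-> RUN -R-> RECV -L-> SEEK -L-> RECV -L-> SEEK -L-> RECV -R-> FREE -L-> RECV
End state RECV is accepting.

Yes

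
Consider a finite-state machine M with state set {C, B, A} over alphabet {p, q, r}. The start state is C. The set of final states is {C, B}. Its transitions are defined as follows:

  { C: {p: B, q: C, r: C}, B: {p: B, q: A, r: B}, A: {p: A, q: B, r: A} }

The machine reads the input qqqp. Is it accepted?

Yes

C → C → C → C → B
End state B is accepting.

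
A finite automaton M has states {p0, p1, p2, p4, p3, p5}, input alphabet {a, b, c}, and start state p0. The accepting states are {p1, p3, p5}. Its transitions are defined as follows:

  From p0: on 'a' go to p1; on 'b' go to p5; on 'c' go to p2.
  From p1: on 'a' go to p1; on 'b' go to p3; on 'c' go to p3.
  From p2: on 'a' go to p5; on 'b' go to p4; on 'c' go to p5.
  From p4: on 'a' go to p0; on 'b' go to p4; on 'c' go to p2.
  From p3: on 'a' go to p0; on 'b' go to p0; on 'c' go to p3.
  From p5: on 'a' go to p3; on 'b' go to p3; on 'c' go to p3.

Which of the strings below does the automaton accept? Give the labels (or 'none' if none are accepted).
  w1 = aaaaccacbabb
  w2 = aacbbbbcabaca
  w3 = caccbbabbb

w1, w2, w3

w1: Trace: p0 -a-> p1 -a-> p1 -a-> p1 -a-> p1 -c-> p3 -c-> p3 -a-> p0 -c-> p2 -b-> p4 -a-> p0 -b-> p5 -b-> p3  → end p3, accepted
w2: Trace: p0 -a-> p1 -a-> p1 -c-> p3 -b-> p0 -b-> p5 -b-> p3 -b-> p0 -c-> p2 -a-> p5 -b-> p3 -a-> p0 -c-> p2 -a-> p5  → end p5, accepted
w3: Trace: p0 -c-> p2 -a-> p5 -c-> p3 -c-> p3 -b-> p0 -b-> p5 -a-> p3 -b-> p0 -b-> p5 -b-> p3  → end p3, accepted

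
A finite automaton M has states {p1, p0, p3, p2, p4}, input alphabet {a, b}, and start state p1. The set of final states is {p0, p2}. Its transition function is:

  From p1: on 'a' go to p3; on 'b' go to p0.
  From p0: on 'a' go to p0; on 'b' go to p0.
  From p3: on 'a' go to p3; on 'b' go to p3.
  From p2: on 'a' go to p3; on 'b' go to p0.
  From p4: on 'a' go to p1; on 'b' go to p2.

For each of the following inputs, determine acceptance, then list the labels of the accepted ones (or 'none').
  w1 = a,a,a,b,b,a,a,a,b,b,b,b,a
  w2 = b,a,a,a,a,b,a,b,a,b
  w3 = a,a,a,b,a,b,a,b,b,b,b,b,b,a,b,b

w1: Trace: p1 -a-> p3 -a-> p3 -a-> p3 -b-> p3 -b-> p3 -a-> p3 -a-> p3 -a-> p3 -b-> p3 -b-> p3 -b-> p3 -b-> p3 -a-> p3  → end p3, rejected
w2: Trace: p1 -b-> p0 -a-> p0 -a-> p0 -a-> p0 -a-> p0 -b-> p0 -a-> p0 -b-> p0 -a-> p0 -b-> p0  → end p0, accepted
w3: Trace: p1 -a-> p3 -a-> p3 -a-> p3 -b-> p3 -a-> p3 -b-> p3 -a-> p3 -b-> p3 -b-> p3 -b-> p3 -b-> p3 -b-> p3 -b-> p3 -a-> p3 -b-> p3 -b-> p3  → end p3, rejected

w2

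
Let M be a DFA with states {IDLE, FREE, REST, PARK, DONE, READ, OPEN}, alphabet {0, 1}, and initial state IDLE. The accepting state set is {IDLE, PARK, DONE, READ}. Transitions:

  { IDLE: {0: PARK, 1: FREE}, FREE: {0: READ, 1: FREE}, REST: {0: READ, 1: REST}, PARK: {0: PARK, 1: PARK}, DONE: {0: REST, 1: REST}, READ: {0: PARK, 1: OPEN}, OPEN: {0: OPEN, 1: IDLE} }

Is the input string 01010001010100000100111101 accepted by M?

Yes

Trace: IDLE -0-> PARK -1-> PARK -0-> PARK -1-> PARK -0-> PARK -0-> PARK -0-> PARK -1-> PARK -0-> PARK -1-> PARK -0-> PARK -1-> PARK -0-> PARK -0-> PARK -0-> PARK -0-> PARK -0-> PARK -1-> PARK -0-> PARK -0-> PARK -1-> PARK -1-> PARK -1-> PARK -1-> PARK -0-> PARK -1-> PARK
End state PARK is accepting.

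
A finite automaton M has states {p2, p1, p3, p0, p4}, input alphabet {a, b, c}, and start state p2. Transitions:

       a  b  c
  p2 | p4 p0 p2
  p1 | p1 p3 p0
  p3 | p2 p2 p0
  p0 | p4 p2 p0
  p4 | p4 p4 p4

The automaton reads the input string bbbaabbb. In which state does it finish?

p2 → p0 → p2 → p0 → p4 → p4 → p4 → p4 → p4

p4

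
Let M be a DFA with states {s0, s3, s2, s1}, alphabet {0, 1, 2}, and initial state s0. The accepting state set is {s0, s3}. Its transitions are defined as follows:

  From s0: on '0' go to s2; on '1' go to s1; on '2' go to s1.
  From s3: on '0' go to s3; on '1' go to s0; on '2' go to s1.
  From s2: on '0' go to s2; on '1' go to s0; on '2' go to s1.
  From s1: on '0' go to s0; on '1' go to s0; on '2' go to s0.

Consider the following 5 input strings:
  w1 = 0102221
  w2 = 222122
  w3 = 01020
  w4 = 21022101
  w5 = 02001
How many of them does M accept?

4

w1: s0 → s2 → s0 → s2 → s1 → s0 → s1 → s0  → end s0, accepted
w2: s0 → s1 → s0 → s1 → s0 → s1 → s0  → end s0, accepted
w3: s0 → s2 → s0 → s2 → s1 → s0  → end s0, accepted
w4: s0 → s1 → s0 → s2 → s1 → s0 → s1 → s0 → s1  → end s1, rejected
w5: s0 → s2 → s1 → s0 → s2 → s0  → end s0, accepted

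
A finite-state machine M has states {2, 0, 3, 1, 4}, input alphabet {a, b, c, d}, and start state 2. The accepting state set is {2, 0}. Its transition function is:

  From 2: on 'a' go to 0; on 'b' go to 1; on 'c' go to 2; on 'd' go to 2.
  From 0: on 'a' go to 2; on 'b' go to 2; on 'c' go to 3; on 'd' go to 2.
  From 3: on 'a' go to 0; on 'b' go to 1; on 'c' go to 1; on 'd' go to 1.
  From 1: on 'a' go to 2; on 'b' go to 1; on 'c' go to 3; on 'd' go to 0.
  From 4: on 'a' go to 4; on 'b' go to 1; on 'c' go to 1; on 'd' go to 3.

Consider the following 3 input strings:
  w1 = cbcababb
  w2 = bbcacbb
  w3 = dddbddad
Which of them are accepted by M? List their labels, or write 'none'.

w1: Trace: 2 -c-> 2 -b-> 1 -c-> 3 -a-> 0 -b-> 2 -a-> 0 -b-> 2 -b-> 1  → end 1, rejected
w2: Trace: 2 -b-> 1 -b-> 1 -c-> 3 -a-> 0 -c-> 3 -b-> 1 -b-> 1  → end 1, rejected
w3: Trace: 2 -d-> 2 -d-> 2 -d-> 2 -b-> 1 -d-> 0 -d-> 2 -a-> 0 -d-> 2  → end 2, accepted

w3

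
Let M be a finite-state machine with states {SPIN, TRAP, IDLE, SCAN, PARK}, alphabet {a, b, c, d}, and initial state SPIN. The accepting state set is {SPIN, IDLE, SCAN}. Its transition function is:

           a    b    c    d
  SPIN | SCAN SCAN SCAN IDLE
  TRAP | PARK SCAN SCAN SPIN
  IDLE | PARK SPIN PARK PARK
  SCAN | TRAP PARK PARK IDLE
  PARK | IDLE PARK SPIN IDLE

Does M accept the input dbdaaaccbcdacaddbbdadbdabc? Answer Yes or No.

Yes

Trace: SPIN -d-> IDLE -b-> SPIN -d-> IDLE -a-> PARK -a-> IDLE -a-> PARK -c-> SPIN -c-> SCAN -b-> PARK -c-> SPIN -d-> IDLE -a-> PARK -c-> SPIN -a-> SCAN -d-> IDLE -d-> PARK -b-> PARK -b-> PARK -d-> IDLE -a-> PARK -d-> IDLE -b-> SPIN -d-> IDLE -a-> PARK -b-> PARK -c-> SPIN
End state SPIN is accepting.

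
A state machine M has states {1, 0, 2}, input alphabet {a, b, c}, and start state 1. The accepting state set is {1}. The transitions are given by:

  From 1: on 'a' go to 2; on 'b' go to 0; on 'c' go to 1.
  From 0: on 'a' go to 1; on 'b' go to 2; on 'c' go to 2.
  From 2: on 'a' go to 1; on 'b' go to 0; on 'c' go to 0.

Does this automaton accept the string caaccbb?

start at 1
read 'c': 1 → 1
read 'a': 1 → 2
read 'a': 2 → 1
read 'c': 1 → 1
read 'c': 1 → 1
read 'b': 1 → 0
read 'b': 0 → 2
End state 2 is not accepting.

No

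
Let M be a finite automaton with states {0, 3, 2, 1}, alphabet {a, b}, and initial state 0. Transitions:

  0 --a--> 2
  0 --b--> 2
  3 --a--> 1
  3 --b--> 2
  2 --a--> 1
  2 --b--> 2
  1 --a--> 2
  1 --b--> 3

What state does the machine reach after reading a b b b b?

0 → 2 → 2 → 2 → 2 → 2

2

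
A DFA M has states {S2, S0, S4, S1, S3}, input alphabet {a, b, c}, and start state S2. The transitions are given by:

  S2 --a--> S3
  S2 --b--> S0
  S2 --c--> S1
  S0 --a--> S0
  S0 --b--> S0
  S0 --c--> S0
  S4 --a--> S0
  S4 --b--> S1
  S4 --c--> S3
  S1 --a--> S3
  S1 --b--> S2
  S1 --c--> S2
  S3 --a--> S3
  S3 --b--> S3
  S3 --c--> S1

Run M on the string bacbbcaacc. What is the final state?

start at S2
read 'b': S2 → S0
read 'a': S0 → S0
read 'c': S0 → S0
read 'b': S0 → S0
read 'b': S0 → S0
read 'c': S0 → S0
read 'a': S0 → S0
read 'a': S0 → S0
read 'c': S0 → S0
read 'c': S0 → S0

S0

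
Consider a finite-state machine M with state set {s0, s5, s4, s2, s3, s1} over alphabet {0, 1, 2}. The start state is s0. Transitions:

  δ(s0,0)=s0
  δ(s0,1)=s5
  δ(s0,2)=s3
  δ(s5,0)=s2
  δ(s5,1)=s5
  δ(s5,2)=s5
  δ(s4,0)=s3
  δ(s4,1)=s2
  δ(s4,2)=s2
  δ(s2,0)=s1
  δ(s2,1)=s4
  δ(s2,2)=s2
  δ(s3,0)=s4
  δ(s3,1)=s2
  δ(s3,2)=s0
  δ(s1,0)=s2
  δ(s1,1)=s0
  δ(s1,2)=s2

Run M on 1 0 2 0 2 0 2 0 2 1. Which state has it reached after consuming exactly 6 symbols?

Trace: s0 -1-> s5 -0-> s2 -2-> s2 -0-> s1 -2-> s2 -0-> s1
After 6 symbols: s1.

s1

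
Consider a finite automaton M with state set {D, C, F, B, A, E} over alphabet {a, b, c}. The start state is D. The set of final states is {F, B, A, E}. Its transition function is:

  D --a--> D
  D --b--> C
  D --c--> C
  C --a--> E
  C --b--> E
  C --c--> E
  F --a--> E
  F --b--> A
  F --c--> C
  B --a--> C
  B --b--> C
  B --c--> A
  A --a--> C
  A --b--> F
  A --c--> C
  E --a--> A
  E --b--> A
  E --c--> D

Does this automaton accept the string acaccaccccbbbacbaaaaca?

Yes

D → D → C → E → D → C → E → D → C → E → D → C → E → A → C → E → A → C → E → A → C → E → A
End state A is accepting.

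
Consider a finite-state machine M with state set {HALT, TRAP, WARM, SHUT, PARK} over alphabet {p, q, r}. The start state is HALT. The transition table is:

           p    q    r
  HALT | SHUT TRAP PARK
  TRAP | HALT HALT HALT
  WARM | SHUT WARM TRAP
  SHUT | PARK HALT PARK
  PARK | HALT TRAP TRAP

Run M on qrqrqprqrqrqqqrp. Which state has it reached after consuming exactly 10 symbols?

HALT → TRAP → HALT → TRAP → HALT → TRAP → HALT → PARK → TRAP → HALT → TRAP
After 10 symbols: TRAP.

TRAP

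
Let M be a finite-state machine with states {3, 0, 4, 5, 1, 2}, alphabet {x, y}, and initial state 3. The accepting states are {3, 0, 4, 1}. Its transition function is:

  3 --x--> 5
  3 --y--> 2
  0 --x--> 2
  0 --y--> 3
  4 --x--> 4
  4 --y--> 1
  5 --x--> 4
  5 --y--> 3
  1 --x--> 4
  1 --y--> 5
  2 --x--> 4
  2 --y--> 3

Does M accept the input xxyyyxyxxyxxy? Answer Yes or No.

3 → 5 → 4 → 1 → 5 → 3 → 5 → 3 → 5 → 4 → 1 → 4 → 4 → 1
End state 1 is accepting.

Yes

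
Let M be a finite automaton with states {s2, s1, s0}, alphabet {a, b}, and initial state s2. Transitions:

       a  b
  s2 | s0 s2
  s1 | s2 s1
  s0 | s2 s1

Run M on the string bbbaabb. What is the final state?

s2

Trace: s2 -b-> s2 -b-> s2 -b-> s2 -a-> s0 -a-> s2 -b-> s2 -b-> s2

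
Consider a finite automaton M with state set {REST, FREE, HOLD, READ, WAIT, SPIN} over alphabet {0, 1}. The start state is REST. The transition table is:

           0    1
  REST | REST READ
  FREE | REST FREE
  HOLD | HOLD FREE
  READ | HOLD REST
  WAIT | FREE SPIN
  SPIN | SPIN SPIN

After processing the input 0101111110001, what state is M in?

start at REST
read '0': REST → REST
read '1': REST → READ
read '0': READ → HOLD
read '1': HOLD → FREE
read '1': FREE → FREE
read '1': FREE → FREE
read '1': FREE → FREE
read '1': FREE → FREE
read '1': FREE → FREE
read '0': FREE → REST
read '0': REST → REST
read '0': REST → REST
read '1': REST → READ

READ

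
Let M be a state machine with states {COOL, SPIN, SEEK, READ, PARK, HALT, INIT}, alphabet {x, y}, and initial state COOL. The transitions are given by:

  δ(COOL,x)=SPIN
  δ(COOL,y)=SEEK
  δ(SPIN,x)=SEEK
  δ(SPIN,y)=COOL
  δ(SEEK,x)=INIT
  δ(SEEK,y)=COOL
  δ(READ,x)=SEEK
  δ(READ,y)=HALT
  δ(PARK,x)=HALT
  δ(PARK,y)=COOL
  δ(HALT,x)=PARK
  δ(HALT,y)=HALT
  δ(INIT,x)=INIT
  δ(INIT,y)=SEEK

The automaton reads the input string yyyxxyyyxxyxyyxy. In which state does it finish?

COOL

Trace: COOL -y-> SEEK -y-> COOL -y-> SEEK -x-> INIT -x-> INIT -y-> SEEK -y-> COOL -y-> SEEK -x-> INIT -x-> INIT -y-> SEEK -x-> INIT -y-> SEEK -y-> COOL -x-> SPIN -y-> COOL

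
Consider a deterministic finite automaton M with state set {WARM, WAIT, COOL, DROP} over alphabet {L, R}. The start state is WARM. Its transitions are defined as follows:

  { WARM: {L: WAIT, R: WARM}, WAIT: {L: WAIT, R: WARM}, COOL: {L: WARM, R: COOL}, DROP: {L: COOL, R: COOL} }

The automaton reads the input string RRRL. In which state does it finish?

Trace: WARM -R-> WARM -R-> WARM -R-> WARM -L-> WAIT

WAIT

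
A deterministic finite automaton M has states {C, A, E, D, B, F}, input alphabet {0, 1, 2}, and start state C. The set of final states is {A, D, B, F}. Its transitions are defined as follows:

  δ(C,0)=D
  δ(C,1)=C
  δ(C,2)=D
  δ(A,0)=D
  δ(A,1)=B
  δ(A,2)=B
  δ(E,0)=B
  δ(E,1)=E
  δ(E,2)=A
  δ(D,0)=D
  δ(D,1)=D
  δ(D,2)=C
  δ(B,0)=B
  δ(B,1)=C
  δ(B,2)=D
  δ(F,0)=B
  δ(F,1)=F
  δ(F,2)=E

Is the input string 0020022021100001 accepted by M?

start at C
read '0': C → D
read '0': D → D
read '2': D → C
read '0': C → D
read '0': D → D
read '2': D → C
read '2': C → D
read '0': D → D
read '2': D → C
read '1': C → C
read '1': C → C
read '0': C → D
read '0': D → D
read '0': D → D
read '0': D → D
read '1': D → D
End state D is accepting.

Yes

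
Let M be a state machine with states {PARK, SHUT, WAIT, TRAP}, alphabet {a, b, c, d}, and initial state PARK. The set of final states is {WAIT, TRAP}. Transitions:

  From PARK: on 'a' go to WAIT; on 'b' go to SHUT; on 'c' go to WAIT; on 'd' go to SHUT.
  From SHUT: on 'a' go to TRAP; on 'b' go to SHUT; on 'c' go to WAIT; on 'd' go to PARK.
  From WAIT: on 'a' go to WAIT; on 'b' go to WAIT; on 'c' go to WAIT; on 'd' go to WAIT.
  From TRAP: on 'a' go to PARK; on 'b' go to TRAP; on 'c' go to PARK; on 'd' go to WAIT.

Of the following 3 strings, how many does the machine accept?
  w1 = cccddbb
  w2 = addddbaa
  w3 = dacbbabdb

3

w1:
  start at PARK
  read 'c': PARK → WAIT
  read 'c': WAIT → WAIT
  read 'c': WAIT → WAIT
  read 'd': WAIT → WAIT
  read 'd': WAIT → WAIT
  read 'b': WAIT → WAIT
  read 'b': WAIT → WAIT
  end WAIT, accepted
w2:
  start at PARK
  read 'a': PARK → WAIT
  read 'd': WAIT → WAIT
  read 'd': WAIT → WAIT
  read 'd': WAIT → WAIT
  read 'd': WAIT → WAIT
  read 'b': WAIT → WAIT
  read 'a': WAIT → WAIT
  read 'a': WAIT → WAIT
  end WAIT, accepted
w3:
  start at PARK
  read 'd': PARK → SHUT
  read 'a': SHUT → TRAP
  read 'c': TRAP → PARK
  read 'b': PARK → SHUT
  read 'b': SHUT → SHUT
  read 'a': SHUT → TRAP
  read 'b': TRAP → TRAP
  read 'd': TRAP → WAIT
  read 'b': WAIT → WAIT
  end WAIT, accepted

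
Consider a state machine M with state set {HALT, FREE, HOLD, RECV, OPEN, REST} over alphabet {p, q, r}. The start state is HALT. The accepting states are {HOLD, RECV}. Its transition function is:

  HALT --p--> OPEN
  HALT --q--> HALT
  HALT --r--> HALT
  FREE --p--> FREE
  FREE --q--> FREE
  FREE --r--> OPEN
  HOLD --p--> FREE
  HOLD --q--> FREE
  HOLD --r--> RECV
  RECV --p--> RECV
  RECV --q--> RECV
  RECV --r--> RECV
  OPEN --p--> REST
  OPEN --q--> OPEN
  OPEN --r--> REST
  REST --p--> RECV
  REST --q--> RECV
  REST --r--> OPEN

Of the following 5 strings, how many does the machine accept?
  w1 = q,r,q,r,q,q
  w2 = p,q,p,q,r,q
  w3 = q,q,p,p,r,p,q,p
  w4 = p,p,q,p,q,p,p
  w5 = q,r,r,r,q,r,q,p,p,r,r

w1: HALT → HALT → HALT → HALT → HALT → HALT → HALT  → end HALT, rejected
w2: HALT → OPEN → OPEN → REST → RECV → RECV → RECV  → end RECV, accepted
w3: HALT → HALT → HALT → OPEN → REST → OPEN → REST → RECV → RECV  → end RECV, accepted
w4: HALT → OPEN → REST → RECV → RECV → RECV → RECV → RECV  → end RECV, accepted
w5: HALT → HALT → HALT → HALT → HALT → HALT → HALT → HALT → OPEN → REST → OPEN → REST  → end REST, rejected

3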